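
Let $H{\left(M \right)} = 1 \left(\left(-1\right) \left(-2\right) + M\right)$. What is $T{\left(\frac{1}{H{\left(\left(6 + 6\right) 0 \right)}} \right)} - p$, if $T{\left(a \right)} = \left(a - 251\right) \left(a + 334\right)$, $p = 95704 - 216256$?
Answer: $\frac{147039}{4} \approx 36760.0$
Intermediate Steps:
$H{\left(M \right)} = 2 + M$ ($H{\left(M \right)} = 1 \left(2 + M\right) = 2 + M$)
$p = -120552$ ($p = 95704 - 216256 = -120552$)
$T{\left(a \right)} = \left(-251 + a\right) \left(334 + a\right)$
$T{\left(\frac{1}{H{\left(\left(6 + 6\right) 0 \right)}} \right)} - p = \left(-83834 + \left(\frac{1}{2 + \left(6 + 6\right) 0}\right)^{2} + \frac{83}{2 + \left(6 + 6\right) 0}\right) - -120552 = \left(-83834 + \left(\frac{1}{2 + 12 \cdot 0}\right)^{2} + \frac{83}{2 + 12 \cdot 0}\right) + 120552 = \left(-83834 + \left(\frac{1}{2 + 0}\right)^{2} + \frac{83}{2 + 0}\right) + 120552 = \left(-83834 + \left(\frac{1}{2}\right)^{2} + \frac{83}{2}\right) + 120552 = \left(-83834 + \left(\frac{1}{2}\right)^{2} + 83 \cdot \frac{1}{2}\right) + 120552 = \left(-83834 + \frac{1}{4} + \frac{83}{2}\right) + 120552 = - \frac{335169}{4} + 120552 = \frac{147039}{4}$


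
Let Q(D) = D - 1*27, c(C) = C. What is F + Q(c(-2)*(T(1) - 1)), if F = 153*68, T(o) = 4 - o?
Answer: 10373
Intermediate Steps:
Q(D) = -27 + D (Q(D) = D - 27 = -27 + D)
F = 10404
F + Q(c(-2)*(T(1) - 1)) = 10404 + (-27 - 2*((4 - 1*1) - 1)) = 10404 + (-27 - 2*((4 - 1) - 1)) = 10404 + (-27 - 2*(3 - 1)) = 10404 + (-27 - 2*2) = 10404 + (-27 - 4) = 10404 - 31 = 10373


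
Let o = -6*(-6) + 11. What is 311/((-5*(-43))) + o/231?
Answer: 81946/49665 ≈ 1.6500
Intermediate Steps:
o = 47 (o = 36 + 11 = 47)
311/((-5*(-43))) + o/231 = 311/((-5*(-43))) + 47/231 = 311/215 + 47*(1/231) = 311*(1/215) + 47/231 = 311/215 + 47/231 = 81946/49665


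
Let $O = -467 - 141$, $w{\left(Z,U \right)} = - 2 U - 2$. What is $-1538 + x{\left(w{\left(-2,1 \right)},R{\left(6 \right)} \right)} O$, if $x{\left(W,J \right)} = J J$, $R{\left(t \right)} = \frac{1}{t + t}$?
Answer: $- \frac{13880}{9} \approx -1542.2$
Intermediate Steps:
$w{\left(Z,U \right)} = -2 - 2 U$
$R{\left(t \right)} = \frac{1}{2 t}$
$x{\left(W,J \right)} = J^{2}$
$O = -608$ ($O = -467 - 141 = -608$)
$-1538 + x{\left(w{\left(-2,1 \right)},R{\left(6 \right)} \right)} O = -1538 + \left(\frac{1}{2 \cdot 6}\right)^{2} \left(-608\right) = -1538 + \left(\frac{1}{2} \cdot \frac{1}{6}\right)^{2} \left(-608\right) = -1538 + \left(\frac{1}{12}\right)^{2} \left(-608\right) = -1538 + \frac{1}{144} \left(-608\right) = -1538 - \frac{38}{9} = - \frac{13880}{9}$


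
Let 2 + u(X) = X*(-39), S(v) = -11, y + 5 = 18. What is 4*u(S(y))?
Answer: 1708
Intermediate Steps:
y = 13 (y = -5 + 18 = 13)
u(X) = -2 - 39*X (u(X) = -2 + X*(-39) = -2 - 39*X)
4*u(S(y)) = 4*(-2 - 39*(-11)) = 4*(-2 + 429) = 4*427 = 1708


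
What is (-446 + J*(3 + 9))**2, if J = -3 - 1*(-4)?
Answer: 188356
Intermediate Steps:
J = 1 (J = -3 + 4 = 1)
(-446 + J*(3 + 9))**2 = (-446 + 1*(3 + 9))**2 = (-446 + 1*12)**2 = (-446 + 12)**2 = (-434)**2 = 188356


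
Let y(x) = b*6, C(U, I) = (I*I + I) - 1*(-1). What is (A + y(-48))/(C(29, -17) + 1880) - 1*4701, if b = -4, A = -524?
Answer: -10121801/2153 ≈ -4701.3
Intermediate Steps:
C(U, I) = 1 + I + I**2 (C(U, I) = (I**2 + I) + 1 = (I + I**2) + 1 = 1 + I + I**2)
y(x) = -24 (y(x) = -4*6 = -24)
(A + y(-48))/(C(29, -17) + 1880) - 1*4701 = (-524 - 24)/((1 - 17 + (-17)**2) + 1880) - 1*4701 = -548/((1 - 17 + 289) + 1880) - 4701 = -548/(273 + 1880) - 4701 = -548/2153 - 4701 = -10121801/2153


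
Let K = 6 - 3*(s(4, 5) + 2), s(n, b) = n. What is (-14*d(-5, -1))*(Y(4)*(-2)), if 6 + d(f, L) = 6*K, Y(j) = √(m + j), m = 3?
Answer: -2184*√7 ≈ -5778.3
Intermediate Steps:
Y(j) = √(3 + j)
K = -12 (K = 6 - 3*(4 + 2) = 6 - 3*6 = 6 - 1*18 = 6 - 18 = -12)
d(f, L) = -78 (d(f, L) = -6 + 6*(-12) = -6 - 72 = -78)
(-14*d(-5, -1))*(Y(4)*(-2)) = (-14*(-78))*(√(3 + 4)*(-2)) = 1092*(√7*(-2)) = 1092*(-2*√7) = -2184*√7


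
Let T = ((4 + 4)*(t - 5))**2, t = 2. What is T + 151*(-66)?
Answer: -9390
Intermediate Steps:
T = 576 (T = ((4 + 4)*(2 - 5))**2 = (8*(-3))**2 = (-24)**2 = 576)
T + 151*(-66) = 576 + 151*(-66) = 576 - 9966 = -9390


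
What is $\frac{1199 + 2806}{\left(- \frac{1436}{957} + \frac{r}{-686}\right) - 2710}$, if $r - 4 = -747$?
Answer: $- \frac{525858102}{355878893} \approx -1.4776$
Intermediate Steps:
$r = -743$ ($r = 4 - 747 = -743$)
$\frac{1199 + 2806}{\left(- \frac{1436}{957} + \frac{r}{-686}\right) - 2710} = \frac{1199 + 2806}{\left(- \frac{1436}{957} - \frac{743}{-686}\right) - 2710} = \frac{4005}{\left(\left(-1436\right) \frac{1}{957} - - \frac{743}{686}\right) - 2710} = \frac{4005}{\left(- \frac{1436}{957} + \frac{743}{686}\right) - 2710} = \frac{4005}{- \frac{274045}{656502} - 2710} = \frac{4005}{- \frac{1779394465}{656502}} = 4005 \left(- \frac{656502}{1779394465}\right) = - \frac{525858102}{355878893}$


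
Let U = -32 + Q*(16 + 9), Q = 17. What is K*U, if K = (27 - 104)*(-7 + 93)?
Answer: -2602446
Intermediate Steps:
K = -6622 (K = -77*86 = -6622)
U = 393 (U = -32 + 17*(16 + 9) = -32 + 17*25 = -32 + 425 = 393)
K*U = -6622*393 = -2602446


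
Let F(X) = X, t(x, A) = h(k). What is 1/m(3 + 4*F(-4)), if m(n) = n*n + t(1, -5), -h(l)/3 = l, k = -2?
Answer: 1/175 ≈ 0.0057143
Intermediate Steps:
h(l) = -3*l
t(x, A) = 6 (t(x, A) = -3*(-2) = 6)
m(n) = 6 + n² (m(n) = n*n + 6 = n² + 6 = 6 + n²)
1/m(3 + 4*F(-4)) = 1/(6 + (3 + 4*(-4))²) = 1/(6 + (3 - 16)²) = 1/(6 + (-13)²) = 1/(6 + 169) = 1/175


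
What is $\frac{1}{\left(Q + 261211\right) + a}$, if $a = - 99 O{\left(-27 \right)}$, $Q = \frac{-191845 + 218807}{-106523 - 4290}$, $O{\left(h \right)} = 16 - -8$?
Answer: $\frac{110813}{28682255893} \approx 3.8635 \cdot 10^{-6}$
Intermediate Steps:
$O{\left(h \right)} = 24$ ($O{\left(h \right)} = 16 + 8 = 24$)
$Q = - \frac{26962}{110813}$ ($Q = \frac{26962}{-110813} = 26962 \left(- \frac{1}{110813}\right) = - \frac{26962}{110813} \approx -0.24331$)
$a = -2376$ ($a = \left(-99\right) 24 = -2376$)
$\frac{1}{\left(Q + 261211\right) + a} = \frac{1}{\left(- \frac{26962}{110813} + 261211\right) - 2376} = \frac{1}{\frac{28945547581}{110813} - 2376} = \frac{1}{\frac{28682255893}{110813}} = \frac{110813}{28682255893}$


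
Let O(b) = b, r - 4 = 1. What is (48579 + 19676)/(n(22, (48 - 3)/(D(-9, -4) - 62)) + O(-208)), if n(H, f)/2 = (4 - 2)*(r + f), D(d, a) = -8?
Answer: -477785/1334 ≈ -358.16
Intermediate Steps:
r = 5 (r = 4 + 1 = 5)
n(H, f) = 20 + 4*f (n(H, f) = 2*((4 - 2)*(5 + f)) = 2*(2*(5 + f)) = 2*(10 + 2*f) = 20 + 4*f)
(48579 + 19676)/(n(22, (48 - 3)/(D(-9, -4) - 62)) + O(-208)) = (48579 + 19676)/((20 + 4*((48 - 3)/(-8 - 62))) - 208) = 68255/((20 + 4*(45/(-70))) - 208) = 68255/((20 + 4*(45*(-1/70))) - 208) = 68255/((20 + 4*(-9/14)) - 208) = 68255/((20 - 18/7) - 208) = 68255/(122/7 - 208) = 68255/(-1334/7) = 68255*(-7/1334) = -477785/1334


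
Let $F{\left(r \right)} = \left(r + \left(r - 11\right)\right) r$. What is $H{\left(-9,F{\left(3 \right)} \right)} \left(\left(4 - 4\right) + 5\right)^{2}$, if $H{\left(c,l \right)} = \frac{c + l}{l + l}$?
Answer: $20$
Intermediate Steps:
$F{\left(r \right)} = r \left(-11 + 2 r\right)$ ($F{\left(r \right)} = \left(r + \left(-11 + r\right)\right) r = \left(-11 + 2 r\right) r = r \left(-11 + 2 r\right)$)
$H{\left(c,l \right)} = \frac{c + l}{2 l}$
$H{\left(-9,F{\left(3 \right)} \right)} \left(\left(4 - 4\right) + 5\right)^{2} = \frac{-9 + 3 \left(-11 + 2 \cdot 3\right)}{2 \cdot 3 \left(-11 + 2 \cdot 3\right)} \left(\left(4 - 4\right) + 5\right)^{2} = \frac{-9 + 3 \left(-11 + 6\right)}{2 \cdot 3 \left(-11 + 6\right)} \left(0 + 5\right)^{2} = \frac{-9 + 3 \left(-5\right)}{2 \cdot 3 \left(-5\right)} 5^{2} = \frac{-9 - 15}{2 \left(-15\right)} 25 = \frac{1}{2} \left(- \frac{1}{15}\right) \left(-24\right) 25 = \frac{4}{5} \cdot 25 = 20$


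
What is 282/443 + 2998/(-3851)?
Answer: -242132/1705993 ≈ -0.14193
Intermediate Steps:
282/443 + 2998/(-3851) = 282*(1/443) + 2998*(-1/3851) = 282/443 - 2998/3851 = -242132/1705993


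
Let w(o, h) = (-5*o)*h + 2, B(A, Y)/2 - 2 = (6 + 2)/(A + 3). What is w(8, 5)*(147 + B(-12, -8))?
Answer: -29546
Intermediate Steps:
B(A, Y) = 4 + 16/(3 + A) (B(A, Y) = 4 + 2*((6 + 2)/(A + 3)) = 4 + 2*(8/(3 + A)) = 4 + 16/(3 + A))
w(o, h) = 2 - 5*h*o (w(o, h) = -5*h*o + 2 = 2 - 5*h*o)
w(8, 5)*(147 + B(-12, -8)) = (2 - 5*5*8)*(147 + 4*(7 - 12)/(3 - 12)) = (2 - 200)*(147 + 4*(-5)/(-9)) = -198*(147 + 4*(-⅑)*(-5)) = -198*(147 + 20/9) = -198*1343/9 = -29546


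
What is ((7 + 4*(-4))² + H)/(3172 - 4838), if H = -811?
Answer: 365/833 ≈ 0.43818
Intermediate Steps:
((7 + 4*(-4))² + H)/(3172 - 4838) = ((7 + 4*(-4))² - 811)/(3172 - 4838) = ((7 - 16)² - 811)/(-1666) = ((-9)² - 811)*(-1/1666) = (81 - 811)*(-1/1666) = -730*(-1/1666) = 365/833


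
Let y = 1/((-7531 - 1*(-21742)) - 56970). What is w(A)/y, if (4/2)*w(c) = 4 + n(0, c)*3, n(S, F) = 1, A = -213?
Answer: -299313/2 ≈ -1.4966e+5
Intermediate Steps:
y = -1/42759 (y = 1/((-7531 + 21742) - 56970) = 1/(14211 - 56970) = 1/(-42759) = -1/42759 ≈ -2.3387e-5)
w(c) = 7/2 (w(c) = (4 + 1*3)/2 = (4 + 3)/2 = (1/2)*7 = 7/2)
w(A)/y = 7/(2*(-1/42759)) = (7/2)*(-42759) = -299313/2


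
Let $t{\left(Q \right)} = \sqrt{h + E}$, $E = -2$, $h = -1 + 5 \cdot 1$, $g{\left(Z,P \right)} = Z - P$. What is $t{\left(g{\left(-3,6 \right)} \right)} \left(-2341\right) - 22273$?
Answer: $-22273 - 2341 \sqrt{2} \approx -25584.0$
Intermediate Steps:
$h = 4$ ($h = -1 + 5 = 4$)
$t{\left(Q \right)} = \sqrt{2}$ ($t{\left(Q \right)} = \sqrt{4 - 2} = \sqrt{2}$)
$t{\left(g{\left(-3,6 \right)} \right)} \left(-2341\right) - 22273 = \sqrt{2} \left(-2341\right) - 22273 = - 2341 \sqrt{2} - 22273 = -22273 - 2341 \sqrt{2}$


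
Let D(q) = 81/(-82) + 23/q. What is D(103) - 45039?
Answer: -380405851/8446 ≈ -45040.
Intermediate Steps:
D(q) = -81/82 + 23/q (D(q) = 81*(-1/82) + 23/q = -81/82 + 23/q)
D(103) - 45039 = (-81/82 + 23/103) - 45039 = -6457/8446 - 45039 = -380405851/8446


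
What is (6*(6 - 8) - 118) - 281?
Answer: -411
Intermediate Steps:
(6*(6 - 8) - 118) - 281 = (6*(-2) - 118) - 281 = (-12 - 118) - 281 = -130 - 281 = -411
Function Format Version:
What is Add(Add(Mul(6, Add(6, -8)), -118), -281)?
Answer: -411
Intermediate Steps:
Add(Add(Mul(6, Add(6, -8)), -118), -281) = Add(Add(Mul(6, -2), -118), -281) = Add(Add(-12, -118), -281) = Add(-130, -281) = -411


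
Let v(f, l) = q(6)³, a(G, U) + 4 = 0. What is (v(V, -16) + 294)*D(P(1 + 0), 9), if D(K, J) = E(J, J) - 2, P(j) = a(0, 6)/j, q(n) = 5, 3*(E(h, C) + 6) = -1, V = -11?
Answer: -10475/3 ≈ -3491.7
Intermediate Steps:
a(G, U) = -4 (a(G, U) = -4 + 0 = -4)
E(h, C) = -19/3 (E(h, C) = -6 + (⅓)*(-1) = -6 - ⅓ = -19/3)
P(j) = -4/j
v(f, l) = 125 (v(f, l) = 5³ = 125)
D(K, J) = -25/3 (D(K, J) = -19/3 - 2 = -25/3)
(v(V, -16) + 294)*D(P(1 + 0), 9) = (125 + 294)*(-25/3) = 419*(-25/3) = -10475/3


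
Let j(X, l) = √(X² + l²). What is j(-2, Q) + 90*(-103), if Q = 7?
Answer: -9270 + √53 ≈ -9262.7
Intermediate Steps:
j(-2, Q) + 90*(-103) = √((-2)² + 7²) + 90*(-103) = √(4 + 49) - 9270 = √53 - 9270 = -9270 + √53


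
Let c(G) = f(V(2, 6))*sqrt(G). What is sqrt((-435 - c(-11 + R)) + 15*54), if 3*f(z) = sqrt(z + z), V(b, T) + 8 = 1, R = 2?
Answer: sqrt(375 + sqrt(14)) ≈ 19.461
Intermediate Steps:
V(b, T) = -7 (V(b, T) = -8 + 1 = -7)
f(z) = sqrt(2)*sqrt(z)/3 (f(z) = sqrt(z + z)/3 = sqrt(2*z)/3 = (sqrt(2)*sqrt(z))/3 = sqrt(2)*sqrt(z)/3)
c(G) = I*sqrt(14)*sqrt(G)/3 (c(G) = (sqrt(2)*sqrt(-7)/3)*sqrt(G) = (sqrt(2)*(I*sqrt(7))/3)*sqrt(G) = (I*sqrt(14)/3)*sqrt(G) = I*sqrt(14)*sqrt(G)/3)
sqrt((-435 - c(-11 + R)) + 15*54) = sqrt((-435 - I*sqrt(14)*sqrt(-11 + 2)/3) + 15*54) = sqrt((-435 - I*sqrt(14)*sqrt(-9)/3) + 810) = sqrt((-435 - I*sqrt(14)*3*I/3) + 810) = sqrt((-435 - (-1)*sqrt(14)) + 810) = sqrt((-435 + sqrt(14)) + 810) = sqrt(375 + sqrt(14))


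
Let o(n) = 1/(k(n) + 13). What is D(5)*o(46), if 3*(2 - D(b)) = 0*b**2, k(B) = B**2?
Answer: 2/2129 ≈ 0.00093941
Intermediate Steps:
o(n) = 1/(13 + n**2) (o(n) = 1/(n**2 + 13) = 1/(13 + n**2))
D(b) = 2 (D(b) = 2 - 0*b**2 = 2 - 1/3*0 = 2 + 0 = 2)
D(5)*o(46) = 2/(13 + 46**2) = 2/(13 + 2116) = 2/2129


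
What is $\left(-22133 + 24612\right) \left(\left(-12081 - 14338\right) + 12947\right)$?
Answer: $-33397088$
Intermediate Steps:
$\left(-22133 + 24612\right) \left(\left(-12081 - 14338\right) + 12947\right) = 2479 \left(\left(-12081 - 14338\right) + 12947\right) = 2479 \left(-26419 + 12947\right) = 2479 \left(-13472\right) = -33397088$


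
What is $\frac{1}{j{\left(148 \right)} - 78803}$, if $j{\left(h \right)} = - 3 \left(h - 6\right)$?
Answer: $- \frac{1}{79229} \approx -1.2622 \cdot 10^{-5}$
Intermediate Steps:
$j{\left(h \right)} = 18 - 3 h$ ($j{\left(h \right)} = - 3 \left(-6 + h\right) = 18 - 3 h$)
$\frac{1}{j{\left(148 \right)} - 78803} = \frac{1}{\left(18 - 444\right) - 78803} = \frac{1}{-426 - 78803} = \frac{1}{-79229} = - \frac{1}{79229}$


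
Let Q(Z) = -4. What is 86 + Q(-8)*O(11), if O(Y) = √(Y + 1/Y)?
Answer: 86 - 4*√1342/11 ≈ 72.679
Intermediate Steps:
O(Y) = √(Y + 1/Y)
86 + Q(-8)*O(11) = 86 - 4*√(11 + 1/11) = 86 - 4*√1342/11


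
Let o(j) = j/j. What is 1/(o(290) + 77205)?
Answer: 1/77206 ≈ 1.2952e-5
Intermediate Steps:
o(j) = 1
1/(o(290) + 77205) = 1/(1 + 77205) = 1/77206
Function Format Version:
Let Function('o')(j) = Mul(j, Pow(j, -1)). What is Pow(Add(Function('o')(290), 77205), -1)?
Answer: Rational(1, 77206) ≈ 1.2952e-5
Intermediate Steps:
Function('o')(j) = 1
Pow(Add(Function('o')(290), 77205), -1) = Pow(Add(1, 77205), -1) = Pow(77206, -1) = Rational(1, 77206)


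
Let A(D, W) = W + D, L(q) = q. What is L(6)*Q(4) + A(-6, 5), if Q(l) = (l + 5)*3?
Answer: 161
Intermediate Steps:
A(D, W) = D + W
Q(l) = 15 + 3*l (Q(l) = (5 + l)*3 = 15 + 3*l)
L(6)*Q(4) + A(-6, 5) = 6*(15 + 3*4) + (-6 + 5) = 6*(15 + 12) - 1 = 6*27 - 1 = 162 - 1 = 161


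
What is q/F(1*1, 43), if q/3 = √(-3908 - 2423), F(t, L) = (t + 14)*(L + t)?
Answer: I*√6331/220 ≈ 0.36167*I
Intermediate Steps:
F(t, L) = (14 + t)*(L + t)
q = 3*I*√6331 (q = 3*√(-3908 - 2423) = 3*√(-6331) = 3*(I*√6331) = 3*I*√6331 ≈ 238.7*I)
q/F(1*1, 43) = (3*I*√6331)/((1*1)² + 14*43 + 14*(1*1) + 43*(1*1)) = (3*I*√6331)/(1² + 602 + 14*1 + 43*1) = (3*I*√6331)/(1 + 602 + 14 + 43) = (3*I*√6331)/660 = (3*I*√6331)*(1/660) = I*√6331/220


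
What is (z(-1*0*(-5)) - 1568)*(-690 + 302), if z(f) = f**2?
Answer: 608384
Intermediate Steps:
(z(-1*0*(-5)) - 1568)*(-690 + 302) = ((-1*0*(-5))**2 - 1568)*(-690 + 302) = ((0*(-5))**2 - 1568)*(-388) = (0**2 - 1568)*(-388) = (0 - 1568)*(-388) = -1568*(-388) = 608384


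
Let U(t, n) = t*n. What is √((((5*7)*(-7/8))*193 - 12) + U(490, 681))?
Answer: √5244278/4 ≈ 572.51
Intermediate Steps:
U(t, n) = n*t
√((((5*7)*(-7/8))*193 - 12) + U(490, 681)) = √((((5*7)*(-7/8))*193 - 12) + 681*490) = √(((35*(-7*⅛))*193 - 12) + 333690) = √(((35*(-7/8))*193 - 12) + 333690) = √((-245/8*193 - 12) + 333690) = √((-47285/8 - 12) + 333690) = √(-47381/8 + 333690) = √(2622139/8) = √5244278/4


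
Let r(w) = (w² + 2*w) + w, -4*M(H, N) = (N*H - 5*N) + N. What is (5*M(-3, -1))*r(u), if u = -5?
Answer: -175/2 ≈ -87.500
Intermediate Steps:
M(H, N) = N - H*N/4 (M(H, N) = -((N*H - 5*N) + N)/4 = -((H*N - 5*N) + N)/4 = -((-5*N + H*N) + N)/4 = -(-4*N + H*N)/4 = N - H*N/4)
r(w) = w² + 3*w
(5*M(-3, -1))*r(u) = (5*((¼)*(-1)*(4 - 1*(-3))))*(-5*(3 - 5)) = (5*((¼)*(-1)*(4 + 3)))*(-5*(-2)) = (5*((¼)*(-1)*7))*10 = (5*(-7/4))*10 = -35/4*10 = -175/2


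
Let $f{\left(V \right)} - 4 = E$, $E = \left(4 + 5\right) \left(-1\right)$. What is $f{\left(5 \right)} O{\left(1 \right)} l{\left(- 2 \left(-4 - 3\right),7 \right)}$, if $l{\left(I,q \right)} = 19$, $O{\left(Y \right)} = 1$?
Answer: $-95$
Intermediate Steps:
$E = -9$ ($E = 9 \left(-1\right) = -9$)
$f{\left(V \right)} = -5$ ($f{\left(V \right)} = 4 - 9 = -5$)
$f{\left(5 \right)} O{\left(1 \right)} l{\left(- 2 \left(-4 - 3\right),7 \right)} = \left(-5\right) 1 \cdot 19 = \left(-5\right) 19 = -95$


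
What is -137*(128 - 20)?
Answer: -14796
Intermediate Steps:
-137*(128 - 20) = -137*108 = -14796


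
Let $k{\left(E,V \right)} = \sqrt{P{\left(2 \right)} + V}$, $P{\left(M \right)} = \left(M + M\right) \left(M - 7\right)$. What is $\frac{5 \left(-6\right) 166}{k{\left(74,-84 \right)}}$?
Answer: $\frac{1245 i \sqrt{26}}{13} \approx 488.33 i$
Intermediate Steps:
$P{\left(M \right)} = 2 M \left(-7 + M\right)$
$k{\left(E,V \right)} = \sqrt{-20 + V}$ ($k{\left(E,V \right)} = \sqrt{2 \cdot 2 \left(-7 + 2\right) + V} = \sqrt{2 \cdot 2 \left(-5\right) + V} = \sqrt{-20 + V}$)
$\frac{5 \left(-6\right) 166}{k{\left(74,-84 \right)}} = \frac{5 \left(-6\right) 166}{\sqrt{-20 - 84}} = \frac{\left(-30\right) 166}{\sqrt{-104}} = - \frac{4980}{2 i \sqrt{26}} = - 4980 \left(- \frac{i \sqrt{26}}{52}\right) = \frac{1245 i \sqrt{26}}{13}$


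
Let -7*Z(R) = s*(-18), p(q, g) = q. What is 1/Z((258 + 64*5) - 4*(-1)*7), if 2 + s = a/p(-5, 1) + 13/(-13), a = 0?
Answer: -7/54 ≈ -0.12963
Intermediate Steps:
s = -3 (s = -2 + (0/(-5) + 13/(-13)) = -2 + (0*(-⅕) + 13*(-1/13)) = -2 + (0 - 1) = -2 - 1 = -3)
Z(R) = -54/7 (Z(R) = -(-3)*(-18)/7 = -⅐*54 = -54/7)
1/Z((258 + 64*5) - 4*(-1)*7) = 1/(-54/7) = -7/54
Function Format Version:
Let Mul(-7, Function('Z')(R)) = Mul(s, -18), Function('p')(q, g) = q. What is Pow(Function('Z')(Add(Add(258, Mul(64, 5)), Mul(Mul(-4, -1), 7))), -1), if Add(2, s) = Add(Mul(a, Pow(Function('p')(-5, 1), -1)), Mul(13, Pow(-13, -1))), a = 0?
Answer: Rational(-7, 54) ≈ -0.12963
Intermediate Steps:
s = -3 (s = Add(-2, Add(Mul(0, Pow(-5, -1)), Mul(13, Pow(-13, -1)))) = Add(-2, Add(Mul(0, Rational(-1, 5)), Mul(13, Rational(-1, 13)))) = Add(-2, Add(0, -1)) = Add(-2, -1) = -3)
Function('Z')(R) = Rational(-54, 7) (Function('Z')(R) = Mul(Rational(-1, 7), Mul(-3, -18)) = Mul(Rational(-1, 7), 54) = Rational(-54, 7))
Pow(Function('Z')(Add(Add(258, Mul(64, 5)), Mul(Mul(-4, -1), 7))), -1) = Pow(Rational(-54, 7), -1) = Rational(-7, 54)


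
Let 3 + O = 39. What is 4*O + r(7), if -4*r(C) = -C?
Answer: 583/4 ≈ 145.75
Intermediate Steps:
O = 36 (O = -3 + 39 = 36)
r(C) = C/4 (r(C) = -(-1)*C/4 = C/4)
4*O + r(7) = 4*36 + (¼)*7 = 144 + 7/4 = 583/4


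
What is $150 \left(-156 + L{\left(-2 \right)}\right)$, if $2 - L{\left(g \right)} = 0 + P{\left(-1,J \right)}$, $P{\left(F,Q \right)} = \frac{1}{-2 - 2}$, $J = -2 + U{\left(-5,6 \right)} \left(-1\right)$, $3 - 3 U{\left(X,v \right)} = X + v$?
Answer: $- \frac{46125}{2} \approx -23063.0$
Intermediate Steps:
$U{\left(X,v \right)} = 1 - \frac{X}{3} - \frac{v}{3}$ ($U{\left(X,v \right)} = 1 - \frac{X + v}{3} = 1 - \left(\frac{X}{3} + \frac{v}{3}\right) = 1 - \frac{X}{3} - \frac{v}{3}$)
$J = - \frac{8}{3}$ ($J = -2 + \left(1 - - \frac{5}{3} - 2\right) \left(-1\right) = -2 + \left(1 + \frac{5}{3} - 2\right) \left(-1\right) = -2 + \frac{2}{3} \left(-1\right) = -2 - \frac{2}{3} = - \frac{8}{3} \approx -2.6667$)
$P{\left(F,Q \right)} = - \frac{1}{4}$ ($P{\left(F,Q \right)} = \frac{1}{-4} = - \frac{1}{4}$)
$L{\left(g \right)} = \frac{9}{4}$ ($L{\left(g \right)} = 2 - \left(0 - \frac{1}{4}\right) = 2 - - \frac{1}{4} = 2 + \frac{1}{4} = \frac{9}{4}$)
$150 \left(-156 + L{\left(-2 \right)}\right) = 150 \left(-156 + \frac{9}{4}\right) = 150 \left(- \frac{615}{4}\right) = - \frac{46125}{2}$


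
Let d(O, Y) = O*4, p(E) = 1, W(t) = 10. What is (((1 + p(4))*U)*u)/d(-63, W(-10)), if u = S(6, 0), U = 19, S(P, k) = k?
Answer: 0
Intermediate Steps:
d(O, Y) = 4*O
u = 0
(((1 + p(4))*U)*u)/d(-63, W(-10)) = (((1 + 1)*19)*0)/((4*(-63))) = ((2*19)*0)/(-252) = (38*0)*(-1/252) = 0*(-1/252) = 0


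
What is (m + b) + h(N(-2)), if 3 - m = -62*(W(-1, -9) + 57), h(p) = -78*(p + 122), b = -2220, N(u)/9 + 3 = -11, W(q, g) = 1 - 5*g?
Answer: 4481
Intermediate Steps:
N(u) = -126 (N(u) = -27 + 9*(-11) = -27 - 99 = -126)
h(p) = -9516 - 78*p (h(p) = -78*(122 + p) = -9516 - 78*p)
m = 6389 (m = 3 - (-62)*((1 - 5*(-9)) + 57) = 3 - (-62)*((1 + 45) + 57) = 3 - (-62)*(46 + 57) = 3 - (-62)*103 = 3 - 1*(-6386) = 3 + 6386 = 6389)
(m + b) + h(N(-2)) = (6389 - 2220) + (-9516 - 78*(-126)) = 4169 + (-9516 + 9828) = 4169 + 312 = 4481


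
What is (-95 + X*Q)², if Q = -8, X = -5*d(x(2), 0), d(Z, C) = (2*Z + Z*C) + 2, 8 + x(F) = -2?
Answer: 664225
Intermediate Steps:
x(F) = -10 (x(F) = -8 - 2 = -10)
d(Z, C) = 2 + 2*Z + C*Z (d(Z, C) = (2*Z + C*Z) + 2 = 2 + 2*Z + C*Z)
X = 90 (X = -5*(2 + 2*(-10) + 0*(-10)) = -5*(2 - 20 + 0) = -5*(-18) = 90)
(-95 + X*Q)² = (-95 + 90*(-8))² = (-95 - 720)² = (-815)² = 664225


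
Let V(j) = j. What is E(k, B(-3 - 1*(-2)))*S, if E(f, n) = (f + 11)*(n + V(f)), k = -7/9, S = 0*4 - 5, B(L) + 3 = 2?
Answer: 7360/81 ≈ 90.864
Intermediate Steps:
B(L) = -1 (B(L) = -3 + 2 = -1)
S = -5 (S = 0 - 5 = -5)
k = -7/9 (k = -7*⅑ = -7/9 ≈ -0.77778)
E(f, n) = (11 + f)*(f + n) (E(f, n) = (f + 11)*(n + f) = (11 + f)*(f + n))
E(k, B(-3 - 1*(-2)))*S = ((-7/9)² + 11*(-7/9) + 11*(-1) - 7/9*(-1))*(-5) = (49/81 - 77/9 - 11 + 7/9)*(-5) = -1472/81*(-5) = 7360/81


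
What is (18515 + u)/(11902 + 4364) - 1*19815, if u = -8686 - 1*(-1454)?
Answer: -107433169/5422 ≈ -19814.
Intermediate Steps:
u = -7232 (u = -8686 + 1454 = -7232)
(18515 + u)/(11902 + 4364) - 1*19815 = (18515 - 7232)/(11902 + 4364) - 1*19815 = 11283/16266 - 19815 = 11283*(1/16266) - 19815 = 3761/5422 - 19815 = -107433169/5422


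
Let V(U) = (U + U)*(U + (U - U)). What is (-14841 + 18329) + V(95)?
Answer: 21538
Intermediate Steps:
V(U) = 2*U**2 (V(U) = (2*U)*(U + 0) = (2*U)*U = 2*U**2)
(-14841 + 18329) + V(95) = (-14841 + 18329) + 2*95**2 = 3488 + 2*9025 = 3488 + 18050 = 21538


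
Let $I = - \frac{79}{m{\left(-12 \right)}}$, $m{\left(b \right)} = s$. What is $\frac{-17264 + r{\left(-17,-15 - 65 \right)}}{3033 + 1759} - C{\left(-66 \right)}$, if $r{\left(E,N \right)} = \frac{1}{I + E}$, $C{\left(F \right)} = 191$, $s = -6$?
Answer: $- \frac{10724167}{55108} \approx -194.6$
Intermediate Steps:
$m{\left(b \right)} = -6$
$I = \frac{79}{6}$ ($I = - \frac{79}{-6} = \left(-79\right) \left(- \frac{1}{6}\right) = \frac{79}{6} \approx 13.167$)
$r{\left(E,N \right)} = \frac{1}{\frac{79}{6} + E}$
$\frac{-17264 + r{\left(-17,-15 - 65 \right)}}{3033 + 1759} - C{\left(-66 \right)} = \frac{-17264 + \frac{6}{79 + 6 \left(-17\right)}}{3033 + 1759} - 191 = \frac{-17264 + \frac{6}{79 - 102}}{4792} - 191 = \left(-17264 + \frac{6}{-23}\right) \frac{1}{4792} - 191 = \left(-17264 + 6 \left(- \frac{1}{23}\right)\right) \frac{1}{4792} - 191 = \left(-17264 - \frac{6}{23}\right) \frac{1}{4792} - 191 = \left(- \frac{397078}{23}\right) \frac{1}{4792} - 191 = - \frac{198539}{55108} - 191 = - \frac{10724167}{55108}$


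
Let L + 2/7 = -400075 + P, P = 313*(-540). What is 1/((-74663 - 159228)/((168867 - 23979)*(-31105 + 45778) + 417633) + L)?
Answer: -14884514799/8470707203892656 ≈ -1.7572e-6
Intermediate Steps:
P = -169020
L = -3983667/7 (L = -2/7 + (-400075 - 169020) = -2/7 - 569095 = -3983667/7 ≈ -5.6910e+5)
1/((-74663 - 159228)/((168867 - 23979)*(-31105 + 45778) + 417633) + L) = 1/((-74663 - 159228)/((168867 - 23979)*(-31105 + 45778) + 417633) - 3983667/7) = 1/(-233891/(144888*14673 + 417633) - 3983667/7) = 1/(-233891/(2125941624 + 417633) - 3983667/7) = 1/(-233891/2126359257 - 3983667/7) = 1/(-8470707203892656/14884514799) = -14884514799/8470707203892656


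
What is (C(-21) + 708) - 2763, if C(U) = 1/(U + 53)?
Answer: -65759/32 ≈ -2055.0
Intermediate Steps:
C(U) = 1/(53 + U)
(C(-21) + 708) - 2763 = (1/(53 - 21) + 708) - 2763 = (1/32 + 708) - 2763 = 22657/32 - 2763 = -65759/32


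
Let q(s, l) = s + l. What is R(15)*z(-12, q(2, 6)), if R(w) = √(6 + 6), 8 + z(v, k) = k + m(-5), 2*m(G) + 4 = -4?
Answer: -8*√3 ≈ -13.856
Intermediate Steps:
q(s, l) = l + s
m(G) = -4 (m(G) = -2 + (½)*(-4) = -2 - 2 = -4)
z(v, k) = -12 + k (z(v, k) = -8 + (k - 4) = -8 + (-4 + k) = -12 + k)
R(w) = 2*√3 (R(w) = √12 = 2*√3)
R(15)*z(-12, q(2, 6)) = (2*√3)*(-12 + (6 + 2)) = (2*√3)*(-12 + 8) = (2*√3)*(-4) = -8*√3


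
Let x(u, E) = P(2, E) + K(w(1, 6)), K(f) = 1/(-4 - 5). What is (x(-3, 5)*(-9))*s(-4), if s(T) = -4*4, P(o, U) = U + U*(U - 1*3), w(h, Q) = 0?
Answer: 2144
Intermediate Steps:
P(o, U) = U + U*(-3 + U) (P(o, U) = U + U*(U - 3) = U + U*(-3 + U))
K(f) = -1/9 (K(f) = 1/(-9) = -1/9)
x(u, E) = -1/9 + E*(-2 + E) (x(u, E) = E*(-2 + E) - 1/9 = -1/9 + E*(-2 + E))
s(T) = -16
(x(-3, 5)*(-9))*s(-4) = ((-1/9 + 5*(-2 + 5))*(-9))*(-16) = ((-1/9 + 5*3)*(-9))*(-16) = ((-1/9 + 15)*(-9))*(-16) = ((134/9)*(-9))*(-16) = -134*(-16) = 2144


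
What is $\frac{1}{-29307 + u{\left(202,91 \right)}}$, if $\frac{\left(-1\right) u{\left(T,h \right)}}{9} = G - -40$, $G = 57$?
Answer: $- \frac{1}{30180} \approx -3.3135 \cdot 10^{-5}$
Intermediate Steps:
$u{\left(T,h \right)} = -873$ ($u{\left(T,h \right)} = - 9 \left(57 - -40\right) = - 9 \left(57 + 40\right) = \left(-9\right) 97 = -873$)
$\frac{1}{-29307 + u{\left(202,91 \right)}} = \frac{1}{-29307 - 873} = \frac{1}{-30180} = - \frac{1}{30180}$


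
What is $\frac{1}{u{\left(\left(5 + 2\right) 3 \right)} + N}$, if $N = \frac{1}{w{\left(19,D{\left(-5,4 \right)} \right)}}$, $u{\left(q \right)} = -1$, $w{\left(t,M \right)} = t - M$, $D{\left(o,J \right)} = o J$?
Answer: $- \frac{39}{38} \approx -1.0263$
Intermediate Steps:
$D{\left(o,J \right)} = J o$
$N = \frac{1}{39}$ ($N = \frac{1}{19 - 4 \left(-5\right)} = \frac{1}{19 - -20} = \frac{1}{19 + 20} = \frac{1}{39} \approx 0.025641$)
$\frac{1}{u{\left(\left(5 + 2\right) 3 \right)} + N} = \frac{1}{-1 + \frac{1}{39}} = \frac{1}{- \frac{38}{39}} = - \frac{39}{38}$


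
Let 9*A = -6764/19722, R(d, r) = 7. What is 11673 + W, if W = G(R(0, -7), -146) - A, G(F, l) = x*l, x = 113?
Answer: -22537397/4671 ≈ -4825.0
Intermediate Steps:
G(F, l) = 113*l
A = -178/4671 (A = (-6764/19722)/9 = (-6764*1/19722)/9 = (⅑)*(-178/519) = -178/4671 ≈ -0.038107)
W = -77061980/4671 (W = 113*(-146) - 1*(-178/4671) = -16498 + 178/4671 = -77061980/4671 ≈ -16498.)
11673 + W = 11673 - 77061980/4671 = -22537397/4671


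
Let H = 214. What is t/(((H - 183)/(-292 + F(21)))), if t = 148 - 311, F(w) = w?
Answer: 44173/31 ≈ 1424.9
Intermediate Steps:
t = -163
t/(((H - 183)/(-292 + F(21)))) = -163*(-292 + 21)/(214 - 183) = -163/(31/(-271)) = -163/(31*(-1/271)) = -163/(-31/271) = -163*(-271/31) = 44173/31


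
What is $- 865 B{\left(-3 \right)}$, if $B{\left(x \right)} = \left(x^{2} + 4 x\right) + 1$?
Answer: $1730$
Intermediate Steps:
$B{\left(x \right)} = 1 + x^{2} + 4 x$
$- 865 B{\left(-3 \right)} = - 865 \left(1 + \left(-3\right)^{2} + 4 \left(-3\right)\right) = - 865 \left(1 + 9 - 12\right) = \left(-865\right) \left(-2\right) = 1730$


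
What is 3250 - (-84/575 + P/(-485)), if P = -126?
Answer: 181262408/55775 ≈ 3249.9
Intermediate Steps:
3250 - (-84/575 + P/(-485)) = 3250 - (-84/575 - 126/(-485)) = 3250 - (-84*1/575 - 126*(-1/485)) = 3250 - (-84/575 + 126/485) = 3250 - 1*6342/55775 = 3250 - 6342/55775 = 181262408/55775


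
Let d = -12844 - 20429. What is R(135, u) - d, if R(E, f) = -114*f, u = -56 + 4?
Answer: 39201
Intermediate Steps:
u = -52
d = -33273
R(135, u) - d = -114*(-52) - 1*(-33273) = 5928 + 33273 = 39201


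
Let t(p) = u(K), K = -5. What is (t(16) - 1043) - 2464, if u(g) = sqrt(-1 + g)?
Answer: -3507 + I*sqrt(6) ≈ -3507.0 + 2.4495*I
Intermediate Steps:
t(p) = I*sqrt(6) (t(p) = sqrt(-1 - 5) = sqrt(-6) = I*sqrt(6))
(t(16) - 1043) - 2464 = (I*sqrt(6) - 1043) - 2464 = (-1043 + I*sqrt(6)) - 2464 = -3507 + I*sqrt(6)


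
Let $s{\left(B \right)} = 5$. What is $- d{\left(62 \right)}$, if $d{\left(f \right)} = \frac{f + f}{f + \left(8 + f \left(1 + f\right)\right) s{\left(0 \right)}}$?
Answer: $- \frac{31}{4908} \approx -0.0063162$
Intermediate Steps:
$d{\left(f \right)} = \frac{2 f}{40 + f + 5 f \left(1 + f\right)}$ ($d{\left(f \right)} = \frac{f + f}{f + \left(8 + f \left(1 + f\right)\right) 5} = \frac{2 f}{f + \left(40 + 5 f \left(1 + f\right)\right)} = \frac{2 f}{40 + f + 5 f \left(1 + f\right)}$)
$- d{\left(62 \right)} = - \frac{2 \cdot 62}{40 + 5 \cdot 62^{2} + 6 \cdot 62} = - \frac{2 \cdot 62}{40 + 5 \cdot 3844 + 372} = - \frac{2 \cdot 62}{40 + 19220 + 372} = - \frac{2 \cdot 62}{19632} = \left(-1\right) \frac{31}{4908} = - \frac{31}{4908}$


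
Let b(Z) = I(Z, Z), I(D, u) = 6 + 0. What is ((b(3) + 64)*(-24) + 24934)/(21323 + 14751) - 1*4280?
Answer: -77186733/18037 ≈ -4279.4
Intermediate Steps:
I(D, u) = 6
b(Z) = 6
((b(3) + 64)*(-24) + 24934)/(21323 + 14751) - 1*4280 = ((6 + 64)*(-24) + 24934)/(21323 + 14751) - 1*4280 = (70*(-24) + 24934)/36074 - 4280 = (-1680 + 24934)*(1/36074) - 4280 = 23254*(1/36074) - 4280 = 11627/18037 - 4280 = -77186733/18037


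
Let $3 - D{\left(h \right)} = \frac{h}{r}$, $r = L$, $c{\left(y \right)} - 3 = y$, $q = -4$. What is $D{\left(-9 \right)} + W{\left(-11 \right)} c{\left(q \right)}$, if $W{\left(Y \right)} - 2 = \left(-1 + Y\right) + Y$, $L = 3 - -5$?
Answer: $\frac{201}{8} \approx 25.125$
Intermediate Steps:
$L = 8$ ($L = 3 + 5 = 8$)
$c{\left(y \right)} = 3 + y$
$r = 8$
$W{\left(Y \right)} = 1 + 2 Y$ ($W{\left(Y \right)} = 2 + \left(\left(-1 + Y\right) + Y\right) = 2 + \left(-1 + 2 Y\right) = 1 + 2 Y$)
$D{\left(h \right)} = 3 - \frac{h}{8}$
$D{\left(-9 \right)} + W{\left(-11 \right)} c{\left(q \right)} = \left(3 - - \frac{9}{8}\right) + \left(1 + 2 \left(-11\right)\right) \left(3 - 4\right) = \left(3 + \frac{9}{8}\right) + \left(1 - 22\right) \left(-1\right) = \frac{33}{8} - -21 = \frac{33}{8} + 21 = \frac{201}{8}$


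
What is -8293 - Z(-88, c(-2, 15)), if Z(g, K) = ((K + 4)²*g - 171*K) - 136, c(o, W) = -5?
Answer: -8924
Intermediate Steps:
Z(g, K) = -136 - 171*K + g*(4 + K)² (Z(g, K) = ((4 + K)²*g - 171*K) - 136 = (g*(4 + K)² - 171*K) - 136 = (-171*K + g*(4 + K)²) - 136 = -136 - 171*K + g*(4 + K)²)
-8293 - Z(-88, c(-2, 15)) = -8293 - (-136 - 171*(-5) - 88*(4 - 5)²) = -8293 - (-136 + 855 - 88*(-1)²) = -8293 - (-136 + 855 - 88*1) = -8293 - (-136 + 855 - 88) = -8293 - 1*631 = -8293 - 631 = -8924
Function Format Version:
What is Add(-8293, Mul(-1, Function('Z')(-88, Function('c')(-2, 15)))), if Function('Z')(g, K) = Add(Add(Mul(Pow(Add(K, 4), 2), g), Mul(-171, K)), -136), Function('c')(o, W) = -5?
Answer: -8924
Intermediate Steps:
Function('Z')(g, K) = Add(-136, Mul(-171, K), Mul(g, Pow(Add(4, K), 2))) (Function('Z')(g, K) = Add(Add(Mul(Pow(Add(4, K), 2), g), Mul(-171, K)), -136) = Add(Add(Mul(g, Pow(Add(4, K), 2)), Mul(-171, K)), -136) = Add(Add(Mul(-171, K), Mul(g, Pow(Add(4, K), 2))), -136) = Add(-136, Mul(-171, K), Mul(g, Pow(Add(4, K), 2))))
Add(-8293, Mul(-1, Function('Z')(-88, Function('c')(-2, 15)))) = Add(-8293, Mul(-1, Add(-136, Mul(-171, -5), Mul(-88, Pow(Add(4, -5), 2))))) = Add(-8293, Mul(-1, Add(-136, 855, Mul(-88, Pow(-1, 2))))) = Add(-8293, Mul(-1, Add(-136, 855, Mul(-88, 1)))) = Add(-8293, Mul(-1, Add(-136, 855, -88))) = Add(-8293, Mul(-1, 631)) = Add(-8293, -631) = -8924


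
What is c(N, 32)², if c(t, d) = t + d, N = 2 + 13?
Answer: 2209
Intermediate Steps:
N = 15
c(t, d) = d + t
c(N, 32)² = (32 + 15)² = 47² = 2209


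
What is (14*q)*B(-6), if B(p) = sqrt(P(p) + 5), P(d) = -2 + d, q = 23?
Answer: 322*I*sqrt(3) ≈ 557.72*I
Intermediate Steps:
B(p) = sqrt(3 + p) (B(p) = sqrt((-2 + p) + 5) = sqrt(3 + p))
(14*q)*B(-6) = (14*23)*sqrt(3 - 6) = 322*sqrt(-3) = 322*(I*sqrt(3)) = 322*I*sqrt(3)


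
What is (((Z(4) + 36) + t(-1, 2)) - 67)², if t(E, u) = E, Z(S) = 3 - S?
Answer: 1089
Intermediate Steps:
(((Z(4) + 36) + t(-1, 2)) - 67)² = ((((3 - 1*4) + 36) - 1) - 67)² = ((((3 - 4) + 36) - 1) - 67)² = (((-1 + 36) - 1) - 67)² = ((35 - 1) - 67)² = (34 - 67)² = (-33)² = 1089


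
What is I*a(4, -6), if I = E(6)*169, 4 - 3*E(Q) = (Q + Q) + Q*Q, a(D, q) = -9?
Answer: 22308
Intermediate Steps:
E(Q) = 4/3 - 2*Q/3 - Q²/3 (E(Q) = 4/3 - ((Q + Q) + Q*Q)/3 = 4/3 - (2*Q + Q²)/3 = 4/3 - (Q² + 2*Q)/3 = 4/3 + (-2*Q/3 - Q²/3) = 4/3 - 2*Q/3 - Q²/3)
I = -7436/3 (I = (4/3 - ⅔*6 - ⅓*6²)*169 = (4/3 - 4 - ⅓*36)*169 = (4/3 - 4 - 12)*169 = -44/3*169 = -7436/3 ≈ -2478.7)
I*a(4, -6) = -7436/3*(-9) = 22308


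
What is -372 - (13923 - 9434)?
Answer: -4861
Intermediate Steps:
-372 - (13923 - 9434) = -372 - 1*4489 = -372 - 4489 = -4861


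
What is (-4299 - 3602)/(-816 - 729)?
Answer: 7901/1545 ≈ 5.1139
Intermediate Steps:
(-4299 - 3602)/(-816 - 729) = -7901/(-1545) = -7901*(-1/1545) = 7901/1545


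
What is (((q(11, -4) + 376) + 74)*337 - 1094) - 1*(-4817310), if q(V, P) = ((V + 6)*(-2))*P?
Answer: 5013698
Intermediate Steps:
q(V, P) = P*(-12 - 2*V) (q(V, P) = ((6 + V)*(-2))*P = (-12 - 2*V)*P = P*(-12 - 2*V))
(((q(11, -4) + 376) + 74)*337 - 1094) - 1*(-4817310) = (((-2*(-4)*(6 + 11) + 376) + 74)*337 - 1094) - 1*(-4817310) = (((-2*(-4)*17 + 376) + 74)*337 - 1094) + 4817310 = (((136 + 376) + 74)*337 - 1094) + 4817310 = ((512 + 74)*337 - 1094) + 4817310 = (586*337 - 1094) + 4817310 = (197482 - 1094) + 4817310 = 196388 + 4817310 = 5013698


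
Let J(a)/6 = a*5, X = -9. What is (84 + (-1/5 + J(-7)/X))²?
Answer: 2582449/225 ≈ 11478.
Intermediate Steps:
J(a) = 30*a (J(a) = 6*(a*5) = 6*(5*a) = 30*a)
(84 + (-1/5 + J(-7)/X))² = (84 + (-1/5 + (30*(-7))/(-9)))² = (84 + (-1*⅕ - 210*(-⅑)))² = (84 + (-⅕ + 70/3))² = (84 + 347/15)² = (1607/15)² = 2582449/225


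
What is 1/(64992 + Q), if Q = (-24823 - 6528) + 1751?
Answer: 1/35392 ≈ 2.8255e-5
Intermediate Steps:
Q = -29600 (Q = -31351 + 1751 = -29600)
1/(64992 + Q) = 1/(64992 - 29600) = 1/35392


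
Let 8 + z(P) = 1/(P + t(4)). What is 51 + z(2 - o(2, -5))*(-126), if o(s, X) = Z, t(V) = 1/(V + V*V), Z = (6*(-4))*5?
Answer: 2582499/2441 ≈ 1058.0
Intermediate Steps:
Z = -120 (Z = -24*5 = -120)
t(V) = 1/(V + V**2)
o(s, X) = -120
z(P) = -8 + 1/(1/20 + P) (z(P) = -8 + 1/(P + 1/(4*(1 + 4))) = -8 + 1/(P + (1/4)/5) = -8 + 1/(P + (1/4)*(1/5)) = -8 + 1/(P + 1/20) = -8 + 1/(1/20 + P))
51 + z(2 - o(2, -5))*(-126) = 51 + (4*(3 - 40*(2 - 1*(-120)))/(1 + 20*(2 - 1*(-120))))*(-126) = 51 + (4*(3 - 40*(2 + 120))/(1 + 20*(2 + 120)))*(-126) = 51 + (4*(3 - 40*122)/(1 + 20*122))*(-126) = 51 + (4*(3 - 4880)/(1 + 2440))*(-126) = 51 + (4*(-4877)/2441)*(-126) = 51 + (4*(1/2441)*(-4877))*(-126) = 51 - 19508/2441*(-126) = 51 + 2458008/2441 = 2582499/2441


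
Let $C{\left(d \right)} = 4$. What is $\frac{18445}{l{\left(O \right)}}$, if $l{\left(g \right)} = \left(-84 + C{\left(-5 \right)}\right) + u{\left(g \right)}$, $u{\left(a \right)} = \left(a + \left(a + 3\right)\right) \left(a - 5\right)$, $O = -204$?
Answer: $\frac{3689}{16913} \approx 0.21812$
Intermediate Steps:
$u{\left(a \right)} = \left(-5 + a\right) \left(3 + 2 a\right)$ ($u{\left(a \right)} = \left(a + \left(3 + a\right)\right) \left(-5 + a\right) = \left(3 + 2 a\right) \left(-5 + a\right) = \left(-5 + a\right) \left(3 + 2 a\right)$)
$l{\left(g \right)} = -95 - 7 g + 2 g^{2}$ ($l{\left(g \right)} = \left(-84 + 4\right) - \left(15 - 2 g^{2} + 7 g\right) = -80 - \left(15 - 2 g^{2} + 7 g\right) = -95 - 7 g + 2 g^{2}$)
$\frac{18445}{l{\left(O \right)}} = \frac{18445}{-95 - -1428 + 2 \left(-204\right)^{2}} = \frac{18445}{-95 + 1428 + 2 \cdot 41616} = \frac{18445}{-95 + 1428 + 83232} = \frac{18445}{84565} = 18445 \cdot \frac{1}{84565} = \frac{3689}{16913}$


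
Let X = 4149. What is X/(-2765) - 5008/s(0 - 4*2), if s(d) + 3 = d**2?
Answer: -14100209/168665 ≈ -83.599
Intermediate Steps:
s(d) = -3 + d**2
X/(-2765) - 5008/s(0 - 4*2) = 4149/(-2765) - 5008/(-3 + (0 - 4*2)**2) = 4149*(-1/2765) - 5008/(-3 + (0 - 8)**2) = -4149/2765 - 5008/(-3 + (-8)**2) = -4149/2765 - 5008/(-3 + 64) = -4149/2765 - 5008/61 = -14100209/168665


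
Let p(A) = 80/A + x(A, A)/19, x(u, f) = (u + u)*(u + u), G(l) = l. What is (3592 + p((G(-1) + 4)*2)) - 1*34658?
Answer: -1769570/57 ≈ -31045.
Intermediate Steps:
x(u, f) = 4*u**2 (x(u, f) = (2*u)*(2*u) = 4*u**2)
p(A) = 80/A + 4*A**2/19 (p(A) = 80/A + (4*A**2)/19 = 80/A + (4*A**2)*(1/19) = 80/A + 4*A**2/19)
(3592 + p((G(-1) + 4)*2)) - 1*34658 = (3592 + 4*(380 + ((-1 + 4)*2)**3)/(19*(((-1 + 4)*2)))) - 1*34658 = (3592 + 4*(380 + (3*2)**3)/(19*((3*2)))) - 34658 = (3592 + (4/19)*(380 + 6**3)/6) - 34658 = (3592 + (4/19)*(1/6)*(380 + 216)) - 34658 = (3592 + (4/19)*(1/6)*596) - 34658 = (3592 + 1192/57) - 34658 = 205936/57 - 34658 = -1769570/57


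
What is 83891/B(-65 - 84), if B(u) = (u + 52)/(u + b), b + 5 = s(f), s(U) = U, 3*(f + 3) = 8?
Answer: 38841533/291 ≈ 1.3348e+5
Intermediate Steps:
f = -⅓ (f = -3 + (⅓)*8 = -3 + 8/3 = -⅓ ≈ -0.33333)
b = -16/3 (b = -5 - ⅓ = -16/3 ≈ -5.3333)
B(u) = (52 + u)/(-16/3 + u) (B(u) = (u + 52)/(u - 16/3) = (52 + u)/(-16/3 + u))
83891/B(-65 - 84) = 83891/((3*(52 + (-65 - 84))/(-16 + 3*(-65 - 84)))) = 83891/((3*(52 - 149)/(-16 + 3*(-149)))) = 83891/((3*(-97)/(-16 - 447))) = 83891/((3*(-97)/(-463))) = 83891/((3*(-1/463)*(-97))) = 83891/(291/463) = 83891*(463/291) = 38841533/291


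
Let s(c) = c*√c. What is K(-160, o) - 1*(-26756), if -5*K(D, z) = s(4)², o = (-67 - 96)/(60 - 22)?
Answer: 133716/5 ≈ 26743.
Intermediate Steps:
o = -163/38 ≈ -4.2895
s(c) = c^(3/2)
K(D, z) = -64/5 (K(D, z) = -(4^(3/2))²/5 = -⅕*8² = -⅕*64 = -64/5)
K(-160, o) - 1*(-26756) = -64/5 - 1*(-26756) = -64/5 + 26756 = 133716/5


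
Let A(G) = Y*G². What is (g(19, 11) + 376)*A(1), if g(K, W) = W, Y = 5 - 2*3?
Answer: -387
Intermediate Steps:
Y = -1 (Y = 5 - 6 = -1)
A(G) = -G²
(g(19, 11) + 376)*A(1) = (11 + 376)*(-1*1²) = 387*(-1*1) = 387*(-1) = -387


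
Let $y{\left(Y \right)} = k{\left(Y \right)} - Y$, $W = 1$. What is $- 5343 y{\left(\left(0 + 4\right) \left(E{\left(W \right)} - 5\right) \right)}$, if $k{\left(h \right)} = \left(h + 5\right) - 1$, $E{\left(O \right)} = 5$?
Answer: $-21372$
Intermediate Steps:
$k{\left(h \right)} = 4 + h$ ($k{\left(h \right)} = \left(5 + h\right) - 1 = 4 + h$)
$y{\left(Y \right)} = 4$ ($y{\left(Y \right)} = \left(4 + Y\right) - Y = 4$)
$- 5343 y{\left(\left(0 + 4\right) \left(E{\left(W \right)} - 5\right) \right)} = \left(-5343\right) 4 = -21372$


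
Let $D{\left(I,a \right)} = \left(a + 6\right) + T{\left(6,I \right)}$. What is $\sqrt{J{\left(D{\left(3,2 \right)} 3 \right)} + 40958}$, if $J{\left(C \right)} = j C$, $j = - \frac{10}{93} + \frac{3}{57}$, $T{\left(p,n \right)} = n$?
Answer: $\frac{3 \sqrt{1578729095}}{589} \approx 202.38$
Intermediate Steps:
$j = - \frac{97}{1767}$ ($j = \left(-10\right) \frac{1}{93} + 3 \cdot \frac{1}{57} = - \frac{10}{93} + \frac{1}{19} = - \frac{97}{1767} \approx -0.054895$)
$D{\left(I,a \right)} = 6 + I + a$ ($D{\left(I,a \right)} = \left(a + 6\right) + I = \left(6 + a\right) + I = 6 + I + a$)
$J{\left(C \right)} = - \frac{97 C}{1767}$
$\sqrt{J{\left(D{\left(3,2 \right)} 3 \right)} + 40958} = \sqrt{- \frac{97 \left(6 + 3 + 2\right) 3}{1767} + 40958} = \sqrt{- \frac{97 \cdot 11 \cdot 3}{1767} + 40958} = \sqrt{\left(- \frac{97}{1767}\right) 33 + 40958} = \sqrt{- \frac{1067}{589} + 40958} = \sqrt{\frac{24123195}{589}} = \frac{3 \sqrt{1578729095}}{589}$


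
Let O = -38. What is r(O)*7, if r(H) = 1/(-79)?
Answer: -7/79 ≈ -0.088608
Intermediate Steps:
r(H) = -1/79
r(O)*7 = -1/79*7 = -7/79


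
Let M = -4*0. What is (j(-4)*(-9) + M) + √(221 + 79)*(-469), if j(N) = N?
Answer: 36 - 4690*√3 ≈ -8087.3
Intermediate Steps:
M = 0
(j(-4)*(-9) + M) + √(221 + 79)*(-469) = (-4*(-9) + 0) + √(221 + 79)*(-469) = (36 + 0) + √300*(-469) = 36 + (10*√3)*(-469) = 36 - 4690*√3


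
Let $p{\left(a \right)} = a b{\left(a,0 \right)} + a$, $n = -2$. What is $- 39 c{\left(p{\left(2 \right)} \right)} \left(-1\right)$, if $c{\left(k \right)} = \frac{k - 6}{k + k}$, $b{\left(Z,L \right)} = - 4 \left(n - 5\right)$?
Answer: $\frac{507}{29} \approx 17.483$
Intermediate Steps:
$b{\left(Z,L \right)} = 28$ ($b{\left(Z,L \right)} = - 4 \left(-2 - 5\right) = \left(-4\right) \left(-7\right) = 28$)
$p{\left(a \right)} = 29 a$ ($p{\left(a \right)} = a 28 + a = 28 a + a = 29 a$)
$c{\left(k \right)} = \frac{-6 + k}{2 k}$
$- 39 c{\left(p{\left(2 \right)} \right)} \left(-1\right) = - 39 \frac{-6 + 29 \cdot 2}{2 \cdot 29 \cdot 2} \left(-1\right) = - 39 \frac{-6 + 58}{2 \cdot 58} \left(-1\right) = - 39 \cdot \frac{1}{2} \cdot \frac{1}{58} \cdot 52 \left(-1\right) = \left(-39\right) \frac{13}{29} \left(-1\right) = \left(- \frac{507}{29}\right) \left(-1\right) = \frac{507}{29}$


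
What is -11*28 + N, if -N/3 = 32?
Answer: -404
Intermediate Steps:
N = -96 (N = -3*32 = -96)
-11*28 + N = -11*28 - 96 = -308 - 96 = -404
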